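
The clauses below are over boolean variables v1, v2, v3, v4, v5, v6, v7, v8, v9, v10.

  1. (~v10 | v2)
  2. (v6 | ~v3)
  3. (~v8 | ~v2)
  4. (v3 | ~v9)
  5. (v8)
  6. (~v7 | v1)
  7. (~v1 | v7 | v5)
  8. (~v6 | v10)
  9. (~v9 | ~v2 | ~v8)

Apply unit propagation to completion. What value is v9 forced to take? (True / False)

False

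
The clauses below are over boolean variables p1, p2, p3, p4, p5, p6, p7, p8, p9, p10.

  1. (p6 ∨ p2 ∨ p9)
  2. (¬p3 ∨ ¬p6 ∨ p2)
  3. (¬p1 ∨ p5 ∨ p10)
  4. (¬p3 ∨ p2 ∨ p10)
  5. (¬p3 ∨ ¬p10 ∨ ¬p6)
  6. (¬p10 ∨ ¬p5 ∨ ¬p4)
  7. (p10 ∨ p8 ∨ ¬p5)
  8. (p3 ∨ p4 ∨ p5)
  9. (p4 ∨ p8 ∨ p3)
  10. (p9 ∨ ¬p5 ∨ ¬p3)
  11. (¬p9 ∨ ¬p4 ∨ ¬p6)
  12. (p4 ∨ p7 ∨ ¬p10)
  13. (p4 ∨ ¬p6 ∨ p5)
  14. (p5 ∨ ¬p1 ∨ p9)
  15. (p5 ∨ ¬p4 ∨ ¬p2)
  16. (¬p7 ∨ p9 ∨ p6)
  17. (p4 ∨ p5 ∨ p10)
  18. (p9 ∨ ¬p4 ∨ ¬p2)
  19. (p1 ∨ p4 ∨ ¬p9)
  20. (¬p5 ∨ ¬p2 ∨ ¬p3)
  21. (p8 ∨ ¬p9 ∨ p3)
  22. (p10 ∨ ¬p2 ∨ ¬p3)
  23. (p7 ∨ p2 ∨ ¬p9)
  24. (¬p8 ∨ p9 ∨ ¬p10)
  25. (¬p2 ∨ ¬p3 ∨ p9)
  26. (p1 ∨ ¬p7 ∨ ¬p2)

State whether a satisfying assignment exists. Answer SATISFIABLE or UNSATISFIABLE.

Set p1 = True and propagate.
Set p2 = False and propagate.
The remaining clauses are satisfied by p3 = False, p4 = True, p5 = True, p6 = False, p7 = True, p8 = True, p9 = True, p10 = False.
So p1=True, p2=False, p3=False, p4=True, p5=True, p6=False, p7=True, p8=True, p9=True, p10=False is a satisfying assignment.

SATISFIABLE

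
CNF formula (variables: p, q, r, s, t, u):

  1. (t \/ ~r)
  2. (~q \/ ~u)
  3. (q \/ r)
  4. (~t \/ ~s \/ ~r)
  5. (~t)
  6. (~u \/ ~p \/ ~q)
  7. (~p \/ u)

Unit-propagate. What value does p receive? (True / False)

(~t) stands alone — t = False.
(t \/ ~r): since t = False, the clause reduces to (~r). r = False.
(q \/ r): since r = False, the clause reduces to (q). q = True.
From (~q \/ ~u) and q = True: u = False.
(~p \/ u): since u = False, the clause reduces to (~p). p = False.

False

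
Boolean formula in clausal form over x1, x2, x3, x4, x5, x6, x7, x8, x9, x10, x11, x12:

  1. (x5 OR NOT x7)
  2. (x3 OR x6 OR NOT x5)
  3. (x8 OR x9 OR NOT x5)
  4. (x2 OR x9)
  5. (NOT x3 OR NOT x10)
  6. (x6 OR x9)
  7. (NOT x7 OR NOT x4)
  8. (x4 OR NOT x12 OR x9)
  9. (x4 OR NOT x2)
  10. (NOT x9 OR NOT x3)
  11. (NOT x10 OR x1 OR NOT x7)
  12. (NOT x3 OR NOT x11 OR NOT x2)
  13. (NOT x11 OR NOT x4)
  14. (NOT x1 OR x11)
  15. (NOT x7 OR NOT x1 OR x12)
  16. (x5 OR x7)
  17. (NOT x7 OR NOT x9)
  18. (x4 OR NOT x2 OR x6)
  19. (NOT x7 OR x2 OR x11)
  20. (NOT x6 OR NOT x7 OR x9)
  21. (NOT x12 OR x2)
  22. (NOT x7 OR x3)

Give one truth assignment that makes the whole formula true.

x1 = 0, x2 = 0, x3 = 0, x4 = 0, x5 = 1, x6 = 1, x7 = 0, x8 = 0, x9 = 1, x10 = 1, x11 = 1, x12 = 0

Try x1 = False.
The remaining clauses are satisfied by x2 = False, x3 = False, x4 = False, x5 = True, x6 = True, x7 = False, x8 = False, x9 = True, x10 = True, x11 = True, x12 = False.
Every clause has at least one true literal under this assignment.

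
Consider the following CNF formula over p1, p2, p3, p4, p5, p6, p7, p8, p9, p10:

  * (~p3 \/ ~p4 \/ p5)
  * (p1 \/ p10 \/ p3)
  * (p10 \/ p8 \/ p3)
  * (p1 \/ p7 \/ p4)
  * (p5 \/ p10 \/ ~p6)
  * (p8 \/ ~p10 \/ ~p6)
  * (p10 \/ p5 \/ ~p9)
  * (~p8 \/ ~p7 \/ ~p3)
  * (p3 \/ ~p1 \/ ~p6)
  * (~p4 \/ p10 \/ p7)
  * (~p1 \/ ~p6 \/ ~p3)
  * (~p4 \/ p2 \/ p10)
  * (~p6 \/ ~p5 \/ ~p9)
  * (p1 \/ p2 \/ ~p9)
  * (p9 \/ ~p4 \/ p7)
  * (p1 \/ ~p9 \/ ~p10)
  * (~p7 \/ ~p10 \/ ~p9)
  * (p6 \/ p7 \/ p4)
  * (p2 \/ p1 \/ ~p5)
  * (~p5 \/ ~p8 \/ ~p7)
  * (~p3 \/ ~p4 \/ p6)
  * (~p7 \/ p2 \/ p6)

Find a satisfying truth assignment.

p1=1, p2=1, p3=0, p4=1, p5=1, p6=0, p7=0, p8=0, p9=1, p10=1

Check each clause:
  1. (~p4 \/ ~p3 \/ p5) — ~p3 is true.
  2. (p1 \/ p3 \/ p10) — p1 is true.
  3. (p10 \/ p8 \/ p3) — p10 is true.
  4. (p1 \/ p7 \/ p4) — p1 is true.
  5. (p10 \/ p5 \/ ~p6) — p10 is true.
  6. (p8 \/ ~p6 \/ ~p10) — ~p6 is true.
  7. (p5 \/ p10 \/ ~p9) — p10 is true.
  8. (~p7 \/ ~p3 \/ ~p8) — ~p8 is true.
  9. (~p1 \/ ~p6 \/ p3) — ~p6 is true.
  10. (p7 \/ p10 \/ ~p4) — p10 is true.
  11. (~p1 \/ ~p3 \/ ~p6) — ~p6 is true.
  12. (p10 \/ p2 \/ ~p4) — p2 is true.
  13. (~p6 \/ ~p5 \/ ~p9) — ~p6 is true.
  14. (p2 \/ p1 \/ ~p9) — p1 is true.
  15. (~p4 \/ p7 \/ p9) — p9 is true.
  16. (~p9 \/ p1 \/ ~p10) — p1 is true.
  17. (~p7 \/ ~p9 \/ ~p10) — ~p7 is true.
  18. (p4 \/ p7 \/ p6) — p4 is true.
  19. (~p5 \/ p1 \/ p2) — p1 is true.
  20. (~p8 \/ ~p5 \/ ~p7) — ~p8 is true.
  21. (~p4 \/ ~p3 \/ p6) — ~p3 is true.
  22. (~p7 \/ p6 \/ p2) — ~p7 is true.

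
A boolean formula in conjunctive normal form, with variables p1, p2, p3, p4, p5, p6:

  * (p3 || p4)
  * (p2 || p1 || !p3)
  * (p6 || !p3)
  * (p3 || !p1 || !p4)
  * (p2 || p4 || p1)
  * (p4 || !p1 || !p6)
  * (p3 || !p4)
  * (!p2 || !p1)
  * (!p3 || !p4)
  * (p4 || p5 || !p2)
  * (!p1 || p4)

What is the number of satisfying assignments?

The models are:
  p1=0 p2=1 p3=1 p4=0 p5=1 p6=1
Count: 1.

1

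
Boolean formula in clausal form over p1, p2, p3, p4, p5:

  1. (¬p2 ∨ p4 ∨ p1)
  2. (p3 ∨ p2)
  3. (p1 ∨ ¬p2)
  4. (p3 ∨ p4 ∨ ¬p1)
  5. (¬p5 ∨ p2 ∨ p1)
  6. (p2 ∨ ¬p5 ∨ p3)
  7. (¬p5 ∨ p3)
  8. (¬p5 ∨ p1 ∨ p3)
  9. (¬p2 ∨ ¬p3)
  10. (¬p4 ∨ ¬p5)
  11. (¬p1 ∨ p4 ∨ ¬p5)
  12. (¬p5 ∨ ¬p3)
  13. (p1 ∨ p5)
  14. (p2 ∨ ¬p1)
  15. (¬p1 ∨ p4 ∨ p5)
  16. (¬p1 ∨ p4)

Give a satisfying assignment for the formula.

Try p1 = True.
  then p2 is forced to True.
  then p3 is forced to False.
  then p4 is forced to True.
  then p5 is forced to False.

p1 = T, p2 = T, p3 = F, p4 = T, p5 = F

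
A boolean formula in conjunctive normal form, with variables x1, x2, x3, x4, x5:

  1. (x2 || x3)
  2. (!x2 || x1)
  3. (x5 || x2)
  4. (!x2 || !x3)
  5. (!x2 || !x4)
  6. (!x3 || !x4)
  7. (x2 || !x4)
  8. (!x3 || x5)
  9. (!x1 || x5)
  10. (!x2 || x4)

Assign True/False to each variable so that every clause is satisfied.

x1=0, x2=0, x3=1, x4=0, x5=1

x5 occurs only positively in the remaining clauses — set x5 = True.
Try x1 = False.
  then x2 is forced to False.
  then x3 is forced to True.
  then x4 is forced to False.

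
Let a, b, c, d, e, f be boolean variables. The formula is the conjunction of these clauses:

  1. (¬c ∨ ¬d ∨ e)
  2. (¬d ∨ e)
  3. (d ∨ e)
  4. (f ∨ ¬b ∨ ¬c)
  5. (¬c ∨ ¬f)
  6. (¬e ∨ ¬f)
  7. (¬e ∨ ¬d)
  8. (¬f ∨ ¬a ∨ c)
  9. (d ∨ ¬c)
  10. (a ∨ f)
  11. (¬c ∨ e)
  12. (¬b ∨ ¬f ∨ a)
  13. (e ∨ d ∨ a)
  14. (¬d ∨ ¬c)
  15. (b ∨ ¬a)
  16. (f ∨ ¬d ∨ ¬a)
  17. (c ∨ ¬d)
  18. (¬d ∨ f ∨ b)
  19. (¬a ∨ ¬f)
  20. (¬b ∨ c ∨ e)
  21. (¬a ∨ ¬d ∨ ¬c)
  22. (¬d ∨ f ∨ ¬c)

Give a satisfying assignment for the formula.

a = T, b = T, c = F, d = F, e = T, f = F

Branch on a: take a = True.
  then b is forced to True.
  then f is forced to False.
  then c is forced to False.
  then d is forced to False.
  then e is forced to True.
Every clause has at least one true literal under this assignment.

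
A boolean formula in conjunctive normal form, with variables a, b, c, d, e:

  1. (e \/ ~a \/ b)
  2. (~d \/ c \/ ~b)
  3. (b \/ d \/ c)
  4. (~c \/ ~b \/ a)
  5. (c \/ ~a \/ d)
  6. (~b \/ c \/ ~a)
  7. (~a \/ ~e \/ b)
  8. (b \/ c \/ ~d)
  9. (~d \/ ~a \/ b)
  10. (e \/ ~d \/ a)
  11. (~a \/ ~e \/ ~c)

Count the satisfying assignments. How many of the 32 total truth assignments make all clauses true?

Split on a, then b.
  a=T, b=T: remaining (c,d,e) ∈ {(T,F,F); (T,T,F)} — 2.
  a=T, b=F: a clause becomes empty — 0.
  a=F, b=T: remaining (c,d,e) ∈ {(F,F,F); (F,F,T)} — 2.
  a=F, b=F: remaining (c,d,e) ∈ {(T,F,F); (T,F,T); (T,T,T)} — 3.
Total: 2 + 0 + 2 + 3 = 7.

7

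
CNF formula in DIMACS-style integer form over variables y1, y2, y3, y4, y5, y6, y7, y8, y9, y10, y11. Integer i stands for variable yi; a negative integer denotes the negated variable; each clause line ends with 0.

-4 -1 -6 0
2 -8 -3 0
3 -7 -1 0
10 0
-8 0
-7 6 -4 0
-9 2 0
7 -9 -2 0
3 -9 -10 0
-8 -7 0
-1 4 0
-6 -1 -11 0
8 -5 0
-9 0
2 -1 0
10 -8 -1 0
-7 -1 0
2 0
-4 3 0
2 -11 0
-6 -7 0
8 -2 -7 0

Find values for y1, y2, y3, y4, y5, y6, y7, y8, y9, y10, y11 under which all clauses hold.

y1 = False  y2 = True  y3 = False  y4 = False  y5 = False  y6 = False  y7 = False  y8 = False  y9 = False  y10 = True  y11 = True

Check each clause:
  1. (!y4 || !y6 || !y1) — !y6 is true.
  2. (y2 || !y8 || !y3) — !y8 is true.
  3. (y3 || !y1 || !y7) — !y7 is true.
  4. (y10) — y10 is true.
  5. (!y8) — !y8 is true.
  6. (!y7 || !y4 || y6) — !y7 is true.
  7. (y2 || !y9) — y2 is true.
  8. (!y9 || !y2 || y7) — !y9 is true.
  9. (!y9 || !y10 || y3) — !y9 is true.
  10. (!y7 || !y8) — !y8 is true.
  11. (y4 || !y1) — !y1 is true.
  12. (!y1 || !y6 || !y11) — !y6 is true.
  13. (!y5 || y8) — !y5 is true.
  14. (!y9) — !y9 is true.
  15. (y2 || !y1) — y2 is true.
  16. (y10 || !y8 || !y1) — !y8 is true.
  17. (!y1 || !y7) — !y7 is true.
  18. (y2) — y2 is true.
  19. (y3 || !y4) — !y4 is true.
  20. (y2 || !y11) — y2 is true.
  21. (!y7 || !y6) — !y7 is true.
  22. (!y7 || y8 || !y2) — !y7 is true.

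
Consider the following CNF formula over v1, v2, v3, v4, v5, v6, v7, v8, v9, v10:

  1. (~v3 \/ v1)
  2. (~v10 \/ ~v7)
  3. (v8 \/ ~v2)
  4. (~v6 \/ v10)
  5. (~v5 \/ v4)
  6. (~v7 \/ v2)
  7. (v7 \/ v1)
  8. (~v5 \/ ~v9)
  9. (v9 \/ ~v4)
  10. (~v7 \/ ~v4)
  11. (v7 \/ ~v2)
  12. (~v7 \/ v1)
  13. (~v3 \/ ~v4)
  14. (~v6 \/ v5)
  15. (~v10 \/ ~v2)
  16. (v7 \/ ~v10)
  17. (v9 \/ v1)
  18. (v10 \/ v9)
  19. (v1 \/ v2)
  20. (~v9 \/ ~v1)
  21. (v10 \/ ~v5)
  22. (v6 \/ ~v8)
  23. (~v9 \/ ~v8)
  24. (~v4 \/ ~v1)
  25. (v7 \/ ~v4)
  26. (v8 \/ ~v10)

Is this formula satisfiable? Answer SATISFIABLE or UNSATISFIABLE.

UNSATISFIABLE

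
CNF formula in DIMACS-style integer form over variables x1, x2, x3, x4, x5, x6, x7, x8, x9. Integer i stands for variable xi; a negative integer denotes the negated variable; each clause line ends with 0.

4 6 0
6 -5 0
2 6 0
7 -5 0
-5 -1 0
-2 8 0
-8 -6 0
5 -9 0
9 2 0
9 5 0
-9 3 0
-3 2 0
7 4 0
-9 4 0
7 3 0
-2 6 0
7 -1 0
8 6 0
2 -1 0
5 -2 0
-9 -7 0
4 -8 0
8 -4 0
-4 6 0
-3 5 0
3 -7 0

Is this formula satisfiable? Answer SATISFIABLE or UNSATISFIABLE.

x2 = True:
  propagation gives x8=True, x6=False; an empty clause results — contradiction.
x2 = False:
  propagation gives x6=True, x8=False, x9=True, x5=True; an empty clause results — contradiction.
Every branch closes, so no satisfying assignment exists.

UNSATISFIABLE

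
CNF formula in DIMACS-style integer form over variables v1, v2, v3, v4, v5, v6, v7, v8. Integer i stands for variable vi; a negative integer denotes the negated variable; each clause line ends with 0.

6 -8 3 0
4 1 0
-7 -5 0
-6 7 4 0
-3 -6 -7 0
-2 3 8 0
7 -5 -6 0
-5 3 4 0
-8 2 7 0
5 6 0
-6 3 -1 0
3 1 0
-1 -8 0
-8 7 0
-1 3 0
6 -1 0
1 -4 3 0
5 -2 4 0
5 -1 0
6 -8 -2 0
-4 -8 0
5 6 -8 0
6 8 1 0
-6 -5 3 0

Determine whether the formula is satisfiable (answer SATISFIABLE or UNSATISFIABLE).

Set v1 = False and propagate.
  then v4 is forced to True.
  then v3 is forced to True.
  then v8 is forced to False.
  then v6 is forced to True.
  then v7 is forced to False.
  then v5 is forced to False.
v2 is now unconstrained; take v2 = False.
So v1=False  v2=False  v3=True  v4=True  v5=False  v6=True  v7=False  v8=False is a satisfying assignment.

SATISFIABLE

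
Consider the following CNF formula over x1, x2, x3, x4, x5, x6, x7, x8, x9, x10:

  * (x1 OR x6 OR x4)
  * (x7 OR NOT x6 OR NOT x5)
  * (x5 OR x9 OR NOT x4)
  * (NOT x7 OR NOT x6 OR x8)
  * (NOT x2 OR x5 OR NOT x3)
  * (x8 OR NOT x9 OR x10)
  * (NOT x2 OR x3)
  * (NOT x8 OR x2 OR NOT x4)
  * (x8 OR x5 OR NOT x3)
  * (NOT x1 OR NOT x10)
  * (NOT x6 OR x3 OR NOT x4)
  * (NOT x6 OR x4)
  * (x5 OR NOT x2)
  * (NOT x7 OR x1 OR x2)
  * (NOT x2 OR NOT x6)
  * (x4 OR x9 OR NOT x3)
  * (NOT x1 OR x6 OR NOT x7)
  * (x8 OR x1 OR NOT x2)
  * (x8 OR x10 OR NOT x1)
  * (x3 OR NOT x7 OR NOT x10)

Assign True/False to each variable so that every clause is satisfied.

Set x1 = False and propagate.
The remaining clauses are satisfied by x2 = True, x3 = True, x4 = True, x5 = True, x6 = False, x7 = True, x8 = True, x9 = True, x10 = False.
Check each clause:
  1. (x6 OR x1 OR x4) — x4 is true.
  2. (x7 OR NOT x6 OR NOT x5) — NOT x6 is true.
  3. (NOT x4 OR x5 OR x9) — x9 is true.
  4. (x8 OR NOT x6 OR NOT x7) — x8 is true.
  5. (NOT x3 OR x5 OR NOT x2) — x5 is true.
  6. (x8 OR x10 OR NOT x9) — x8 is true.
  7. (x3 OR NOT x2) — x3 is true.
  8. (x2 OR NOT x4 OR NOT x8) — x2 is true.
  9. (x8 OR x5 OR NOT x3) — x8 is true.
  10. (NOT x1 OR NOT x10) — NOT x1 is true.
  11. (x3 OR NOT x6 OR NOT x4) — NOT x6 is true.
  12. (x4 OR NOT x6) — NOT x6 is true.
  13. (x5 OR NOT x2) — x5 is true.
  14. (x1 OR NOT x7 OR x2) — x2 is true.
  15. (NOT x6 OR NOT x2) — NOT x6 is true.
  16. (NOT x3 OR x4 OR x9) — x9 is true.
  17. (NOT x7 OR NOT x1 OR x6) — NOT x1 is true.
  18. (NOT x2 OR x1 OR x8) — x8 is true.
  19. (NOT x1 OR x8 OR x10) — x8 is true.
  20. (x3 OR NOT x7 OR NOT x10) — x3 is true.

x1 = F, x2 = T, x3 = T, x4 = T, x5 = T, x6 = F, x7 = T, x8 = T, x9 = T, x10 = F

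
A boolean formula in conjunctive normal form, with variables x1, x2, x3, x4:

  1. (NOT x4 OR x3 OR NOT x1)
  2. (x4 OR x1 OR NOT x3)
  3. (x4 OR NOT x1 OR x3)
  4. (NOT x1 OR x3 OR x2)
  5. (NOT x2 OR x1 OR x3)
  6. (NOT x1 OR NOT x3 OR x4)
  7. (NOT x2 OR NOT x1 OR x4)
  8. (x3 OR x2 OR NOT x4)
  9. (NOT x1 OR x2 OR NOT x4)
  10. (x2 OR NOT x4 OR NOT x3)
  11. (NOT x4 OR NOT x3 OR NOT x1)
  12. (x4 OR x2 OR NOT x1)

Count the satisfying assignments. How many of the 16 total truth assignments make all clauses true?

Satisfying assignments:
  x1=F x2=F x3=F x4=F
  x1=F x2=T x3=T x4=T
That's 2 in total.

2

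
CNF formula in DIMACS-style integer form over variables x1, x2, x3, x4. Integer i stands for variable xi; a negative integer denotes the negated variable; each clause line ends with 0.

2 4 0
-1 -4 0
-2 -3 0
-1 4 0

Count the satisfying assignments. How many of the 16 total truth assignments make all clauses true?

Satisfying assignments:
  x1=0 x2=0 x3=0 x4=1
  x1=0 x2=0 x3=1 x4=1
  x1=0 x2=1 x3=0 x4=0
  x1=0 x2=1 x3=0 x4=1
Count: 4.

4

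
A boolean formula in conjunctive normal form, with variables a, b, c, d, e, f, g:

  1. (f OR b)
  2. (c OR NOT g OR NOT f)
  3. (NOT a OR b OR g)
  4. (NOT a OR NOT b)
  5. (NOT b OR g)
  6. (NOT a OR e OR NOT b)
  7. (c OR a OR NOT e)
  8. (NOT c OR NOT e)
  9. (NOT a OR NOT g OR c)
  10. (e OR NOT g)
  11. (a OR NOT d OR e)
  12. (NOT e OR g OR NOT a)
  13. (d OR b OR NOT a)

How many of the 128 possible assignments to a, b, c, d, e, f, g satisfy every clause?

2

The models are:
  a=F b=F c=F d=F e=F f=T g=F
  a=F b=F c=T d=F e=F f=T g=F
Count: 2.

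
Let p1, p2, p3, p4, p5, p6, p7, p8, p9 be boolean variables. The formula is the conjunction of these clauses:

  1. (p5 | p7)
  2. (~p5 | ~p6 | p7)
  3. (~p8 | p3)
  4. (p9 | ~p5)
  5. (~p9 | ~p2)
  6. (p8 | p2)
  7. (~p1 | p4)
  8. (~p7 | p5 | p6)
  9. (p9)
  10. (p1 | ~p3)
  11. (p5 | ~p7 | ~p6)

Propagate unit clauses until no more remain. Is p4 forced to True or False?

True

(p9) stands alone — p9 = True.
(~p2 | ~p9): since p9 = True, the clause reduces to (~p2). p2 = False.
In (p2 | p8), p2 is now false; p8 must hold, so p8 = True.
(~p8 | p3): since p8 = True, the clause reduces to (p3). p3 = True.
In (p1 | ~p3), ~p3 is now false; p1 must hold, so p1 = True.
From (~p1 | p4) and p1 = True: p4 = True.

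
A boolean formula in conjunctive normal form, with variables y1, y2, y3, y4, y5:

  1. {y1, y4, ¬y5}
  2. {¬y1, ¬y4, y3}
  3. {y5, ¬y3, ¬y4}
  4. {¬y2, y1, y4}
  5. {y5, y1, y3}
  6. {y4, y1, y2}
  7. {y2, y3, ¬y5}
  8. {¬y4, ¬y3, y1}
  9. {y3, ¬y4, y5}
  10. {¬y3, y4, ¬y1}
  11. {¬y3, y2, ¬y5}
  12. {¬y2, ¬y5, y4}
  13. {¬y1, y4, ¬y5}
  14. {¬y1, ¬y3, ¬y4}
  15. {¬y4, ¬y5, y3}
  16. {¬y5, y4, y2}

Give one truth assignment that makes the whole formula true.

y1=1, y2=0, y3=0, y4=0, y5=0

Branch on y1: take y1 = True.
Set y2 = False and propagate.
Branch on y3: take y3 = False.
  then y4 is forced to False.
  then y5 is forced to False.
Every clause has at least one true literal under this assignment.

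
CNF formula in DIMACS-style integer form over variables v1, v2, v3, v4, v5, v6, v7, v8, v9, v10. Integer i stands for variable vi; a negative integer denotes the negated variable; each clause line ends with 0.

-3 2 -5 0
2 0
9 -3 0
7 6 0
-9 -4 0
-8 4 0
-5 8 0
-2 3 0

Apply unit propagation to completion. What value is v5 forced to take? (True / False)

False

(v2) stands alone — v2 = True.
(~v2 | v3) with v2 = True leaves only v3, so v3 = True.
From (~v3 | v9) and v3 = True: v9 = True.
(~v9 | ~v4): since v9 = True, the clause reduces to (~v4). v4 = False.
(~v8 | v4) with v4 = False leaves only ~v8, so v8 = False.
(v8 | ~v5) with v8 = False leaves only ~v5, so v5 = False.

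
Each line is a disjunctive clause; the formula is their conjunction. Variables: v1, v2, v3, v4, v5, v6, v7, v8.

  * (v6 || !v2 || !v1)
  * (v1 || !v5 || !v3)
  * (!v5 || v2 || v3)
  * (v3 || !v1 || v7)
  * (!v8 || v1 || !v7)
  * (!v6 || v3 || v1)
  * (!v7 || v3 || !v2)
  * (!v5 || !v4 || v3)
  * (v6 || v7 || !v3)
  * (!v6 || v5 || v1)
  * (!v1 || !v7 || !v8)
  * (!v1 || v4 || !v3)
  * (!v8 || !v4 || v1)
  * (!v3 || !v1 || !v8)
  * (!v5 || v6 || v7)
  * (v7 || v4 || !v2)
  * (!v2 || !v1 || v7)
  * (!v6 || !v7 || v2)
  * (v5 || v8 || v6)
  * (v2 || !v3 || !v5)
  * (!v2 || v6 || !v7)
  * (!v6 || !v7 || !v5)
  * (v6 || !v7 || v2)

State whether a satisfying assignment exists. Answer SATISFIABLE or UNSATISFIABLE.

Try v1 = False.
Try v2 = False.
Set v3 = False and propagate.
  then v5 is forced to False.
  then v6 is forced to False.
  then v8 is forced to True.
  then v7 is forced to False.
  then v4 is forced to False.
Every clause has at least one true literal under this assignment.
So v1=F  v2=F  v3=F  v4=F  v5=F  v6=F  v7=F  v8=T is a satisfying assignment.

SATISFIABLE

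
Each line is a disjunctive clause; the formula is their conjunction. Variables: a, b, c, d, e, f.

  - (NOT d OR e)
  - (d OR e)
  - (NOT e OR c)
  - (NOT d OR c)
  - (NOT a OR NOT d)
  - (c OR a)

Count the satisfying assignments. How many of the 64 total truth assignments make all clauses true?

12

Case analysis on d and c:
  d=T, c=T: remaining (a,b,e,f) ∈ {(F,F,T,F); (F,F,T,T); (F,T,T,F); (F,T,T,T)} — 4.
  d=T, c=F: a clause becomes empty — 0.
  d=F, c=T: forces e=T; a, b, f free → 2^3 = 8.
  d=F, c=F: a clause becomes empty — 0.
Total: 4 + 0 + 8 + 0 = 12.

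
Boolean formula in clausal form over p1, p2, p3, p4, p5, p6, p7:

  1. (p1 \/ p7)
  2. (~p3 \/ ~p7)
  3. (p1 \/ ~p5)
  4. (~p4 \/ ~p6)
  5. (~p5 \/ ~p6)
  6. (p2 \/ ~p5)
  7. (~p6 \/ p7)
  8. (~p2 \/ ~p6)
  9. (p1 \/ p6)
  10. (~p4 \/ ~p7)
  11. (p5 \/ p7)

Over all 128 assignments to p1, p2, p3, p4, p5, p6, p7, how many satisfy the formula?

Split on p6, then p7.
  p6=T, p7=T: remaining (p1,p2,p3,p4,p5) ∈ {(F,F,F,F,F); (T,F,F,F,F)} — 2.
  p6=T, p7=F: a clause becomes empty — 0.
  p6=F, p7=T: remaining (p1,p2,p3,p4,p5) ∈ {(T,F,F,F,F); (T,T,F,F,F); (T,T,F,F,T)} — 3.
  p6=F, p7=F: remaining (p1,p2,p3,p4,p5) ∈ {(T,T,F,F,T); (T,T,F,T,T); (T,T,T,F,T); (T,T,T,T,T)} — 4.
Total: 2 + 0 + 3 + 4 = 9.

9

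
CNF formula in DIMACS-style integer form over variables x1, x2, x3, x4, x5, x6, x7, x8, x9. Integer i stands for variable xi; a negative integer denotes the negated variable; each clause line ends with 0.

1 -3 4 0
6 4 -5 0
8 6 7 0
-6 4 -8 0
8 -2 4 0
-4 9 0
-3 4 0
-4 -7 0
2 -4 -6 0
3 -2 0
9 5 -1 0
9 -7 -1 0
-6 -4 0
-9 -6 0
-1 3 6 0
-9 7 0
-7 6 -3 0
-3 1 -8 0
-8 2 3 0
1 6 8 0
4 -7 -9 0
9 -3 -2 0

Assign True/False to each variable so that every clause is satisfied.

Try x1 = True.
Branch on x2: take x2 = False.
Set x3 = False and propagate.
  then x6 is forced to True.
  then x4 is forced to False.
  then x8 is forced to False.
  then x9 is forced to False.
  then x5 is forced to True.
  then x7 is forced to False.

x1 = True, x2 = False, x3 = False, x4 = False, x5 = True, x6 = True, x7 = False, x8 = False, x9 = False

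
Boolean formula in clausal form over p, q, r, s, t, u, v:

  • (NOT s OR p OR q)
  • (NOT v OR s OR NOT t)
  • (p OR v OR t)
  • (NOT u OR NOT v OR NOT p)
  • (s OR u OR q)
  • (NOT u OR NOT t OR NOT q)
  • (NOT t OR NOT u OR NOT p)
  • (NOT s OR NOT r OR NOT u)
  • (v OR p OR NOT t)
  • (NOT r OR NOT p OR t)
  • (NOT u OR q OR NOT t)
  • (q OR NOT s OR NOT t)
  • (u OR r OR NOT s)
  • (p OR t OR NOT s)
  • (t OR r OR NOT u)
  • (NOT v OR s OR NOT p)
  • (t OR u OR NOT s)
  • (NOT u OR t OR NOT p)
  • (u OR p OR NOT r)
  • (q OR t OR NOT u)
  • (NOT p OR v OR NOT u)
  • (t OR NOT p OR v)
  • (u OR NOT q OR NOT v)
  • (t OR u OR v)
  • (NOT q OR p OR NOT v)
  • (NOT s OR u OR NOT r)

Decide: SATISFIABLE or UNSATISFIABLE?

Try p = True.
Set q = True and propagate.
Branch on r: take r = False.
The remaining clauses are satisfied by s = False, t = True, u = False, v = False.
So p=1, q=1, r=0, s=0, t=1, u=0, v=0 is a satisfying assignment.

SATISFIABLE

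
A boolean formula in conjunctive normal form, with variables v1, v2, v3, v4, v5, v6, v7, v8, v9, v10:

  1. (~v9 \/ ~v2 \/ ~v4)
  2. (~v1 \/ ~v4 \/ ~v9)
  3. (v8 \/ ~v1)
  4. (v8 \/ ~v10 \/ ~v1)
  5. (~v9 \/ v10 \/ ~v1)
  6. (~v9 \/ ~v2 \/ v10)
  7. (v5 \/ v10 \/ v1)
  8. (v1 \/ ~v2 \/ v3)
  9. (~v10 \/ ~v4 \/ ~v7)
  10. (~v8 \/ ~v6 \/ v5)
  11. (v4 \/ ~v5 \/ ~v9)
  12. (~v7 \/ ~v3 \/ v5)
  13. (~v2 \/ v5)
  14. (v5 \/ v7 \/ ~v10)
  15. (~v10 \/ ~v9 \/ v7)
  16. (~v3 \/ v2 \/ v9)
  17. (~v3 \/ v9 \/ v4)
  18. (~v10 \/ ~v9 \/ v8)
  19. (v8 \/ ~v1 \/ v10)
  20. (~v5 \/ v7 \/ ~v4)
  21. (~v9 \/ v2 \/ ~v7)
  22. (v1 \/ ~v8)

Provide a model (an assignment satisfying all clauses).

v1=False, v2=False, v3=False, v4=False, v5=True, v6=True, v7=True, v8=False, v9=False, v10=True

Check each clause:
  1. (~v4 \/ ~v9 \/ ~v2) — ~v4 is true.
  2. (~v4 \/ ~v1 \/ ~v9) — ~v4 is true.
  3. (~v1 \/ v8) — ~v1 is true.
  4. (v8 \/ ~v10 \/ ~v1) — ~v1 is true.
  5. (~v9 \/ v10 \/ ~v1) — v10 is true.
  6. (v10 \/ ~v9 \/ ~v2) — v10 is true.
  7. (v10 \/ v1 \/ v5) — v10 is true.
  8. (~v2 \/ v3 \/ v1) — ~v2 is true.
  9. (~v10 \/ ~v4 \/ ~v7) — ~v4 is true.
  10. (~v6 \/ ~v8 \/ v5) — ~v8 is true.
  11. (~v9 \/ ~v5 \/ v4) — ~v9 is true.
  12. (~v7 \/ ~v3 \/ v5) — v5 is true.
  13. (~v2 \/ v5) — v5 is true.
  14. (~v10 \/ v7 \/ v5) — v5 is true.
  15. (~v9 \/ ~v10 \/ v7) — ~v9 is true.
  16. (v2 \/ v9 \/ ~v3) — ~v3 is true.
  17. (v4 \/ v9 \/ ~v3) — ~v3 is true.
  18. (~v10 \/ v8 \/ ~v9) — ~v9 is true.
  19. (v10 \/ v8 \/ ~v1) — v10 is true.
  20. (~v5 \/ ~v4 \/ v7) — ~v4 is true.
  21. (v2 \/ ~v7 \/ ~v9) — ~v9 is true.
  22. (v1 \/ ~v8) — ~v8 is true.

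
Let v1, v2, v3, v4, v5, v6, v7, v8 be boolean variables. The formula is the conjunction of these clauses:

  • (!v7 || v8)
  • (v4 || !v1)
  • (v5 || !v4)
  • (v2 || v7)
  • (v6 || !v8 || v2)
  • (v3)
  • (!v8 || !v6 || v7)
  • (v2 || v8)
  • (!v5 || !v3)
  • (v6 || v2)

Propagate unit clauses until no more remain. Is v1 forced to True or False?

False

(v3) is a unit clause: v3 = True.
From (!v5 || !v3) and v3 = True: v5 = False.
In (v5 || !v4), v5 is now false; !v4 must hold, so v4 = False.
From (v4 || !v1) and v4 = False: v1 = False.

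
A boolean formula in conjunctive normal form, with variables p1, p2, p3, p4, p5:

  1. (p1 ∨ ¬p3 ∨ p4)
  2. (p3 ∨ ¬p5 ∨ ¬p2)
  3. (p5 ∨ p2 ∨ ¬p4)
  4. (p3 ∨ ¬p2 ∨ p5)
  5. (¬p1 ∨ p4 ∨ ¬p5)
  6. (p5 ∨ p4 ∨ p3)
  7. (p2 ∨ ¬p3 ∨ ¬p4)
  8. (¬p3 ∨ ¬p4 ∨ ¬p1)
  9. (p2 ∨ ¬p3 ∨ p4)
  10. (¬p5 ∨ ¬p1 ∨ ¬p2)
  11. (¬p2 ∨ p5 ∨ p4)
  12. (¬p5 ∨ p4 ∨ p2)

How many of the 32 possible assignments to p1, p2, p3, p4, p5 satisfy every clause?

The models are:
  p1=0 p2=0 p3=0 p4=1 p5=1
  p1=0 p2=1 p3=1 p4=1 p5=0
  p1=0 p2=1 p3=1 p4=1 p5=1
  p1=1 p2=0 p3=0 p4=1 p5=1
That's 4 in total.

4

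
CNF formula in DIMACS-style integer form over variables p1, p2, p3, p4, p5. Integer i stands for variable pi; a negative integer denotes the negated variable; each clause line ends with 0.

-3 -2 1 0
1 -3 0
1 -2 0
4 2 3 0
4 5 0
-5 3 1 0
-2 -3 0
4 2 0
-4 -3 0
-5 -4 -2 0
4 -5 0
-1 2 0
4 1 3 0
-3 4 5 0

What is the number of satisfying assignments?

2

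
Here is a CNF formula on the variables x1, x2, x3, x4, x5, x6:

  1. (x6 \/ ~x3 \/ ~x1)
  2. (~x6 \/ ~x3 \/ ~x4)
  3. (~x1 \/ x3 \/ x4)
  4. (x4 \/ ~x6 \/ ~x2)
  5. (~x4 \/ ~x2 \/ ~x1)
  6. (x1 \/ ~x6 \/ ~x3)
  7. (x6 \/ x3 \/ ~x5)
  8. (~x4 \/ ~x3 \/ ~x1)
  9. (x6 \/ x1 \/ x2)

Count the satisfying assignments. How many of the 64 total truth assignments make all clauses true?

17

Case analysis on x1 and x3:
  x1=1, x3=1: remaining (x2,x4,x5,x6) ∈ {(0,0,0,1); (0,0,1,1)} — 2.
  x1=1, x3=0: remaining (x2,x4,x5,x6) ∈ {(0,1,0,0); (0,1,0,1); (0,1,1,1)} — 3.
  x1=0, x3=1: remaining (x2,x4,x5,x6) ∈ {(1,0,0,0); (1,0,1,0); (1,1,0,0); (1,1,1,0)} — 4.
  x1=0, x3=0: 8 of the 16 assignments to (x2,x4,x5,x6) work.
Total: 2 + 3 + 4 + 8 = 17.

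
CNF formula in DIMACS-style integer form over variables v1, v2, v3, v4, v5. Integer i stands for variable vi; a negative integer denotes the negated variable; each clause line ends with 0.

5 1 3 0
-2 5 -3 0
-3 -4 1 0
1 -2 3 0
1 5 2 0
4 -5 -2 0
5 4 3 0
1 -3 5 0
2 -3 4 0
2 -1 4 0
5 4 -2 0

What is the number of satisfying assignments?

9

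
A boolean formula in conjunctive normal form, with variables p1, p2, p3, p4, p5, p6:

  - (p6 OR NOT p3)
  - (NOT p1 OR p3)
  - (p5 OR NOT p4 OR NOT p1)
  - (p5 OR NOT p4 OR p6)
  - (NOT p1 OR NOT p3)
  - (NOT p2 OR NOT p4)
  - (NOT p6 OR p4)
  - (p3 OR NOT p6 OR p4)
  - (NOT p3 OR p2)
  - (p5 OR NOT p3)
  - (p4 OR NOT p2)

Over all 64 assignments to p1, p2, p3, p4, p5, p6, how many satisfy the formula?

The models are:
  p1=F p2=F p3=F p4=F p5=F p6=F
  p1=F p2=F p3=F p4=F p5=T p6=F
  p1=F p2=F p3=F p4=T p5=F p6=T
  p1=F p2=F p3=F p4=T p5=T p6=F
  p1=F p2=F p3=F p4=T p5=T p6=T
That's 5 in total.

5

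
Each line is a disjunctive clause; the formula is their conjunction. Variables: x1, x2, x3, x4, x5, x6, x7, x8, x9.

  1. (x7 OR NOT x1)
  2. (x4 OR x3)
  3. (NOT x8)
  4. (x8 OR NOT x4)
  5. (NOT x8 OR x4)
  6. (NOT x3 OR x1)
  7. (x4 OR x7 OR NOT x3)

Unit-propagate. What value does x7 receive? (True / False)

(NOT x8) stands alone — x8 = False.
From (x8 OR NOT x4) and x8 = False: x4 = False.
From (x3 OR x4) and x4 = False: x3 = True.
(NOT x3 OR x1) with x3 = True leaves only x1, so x1 = True.
(NOT x1 OR x7): since x1 = True, the clause reduces to (x7). x7 = True.

True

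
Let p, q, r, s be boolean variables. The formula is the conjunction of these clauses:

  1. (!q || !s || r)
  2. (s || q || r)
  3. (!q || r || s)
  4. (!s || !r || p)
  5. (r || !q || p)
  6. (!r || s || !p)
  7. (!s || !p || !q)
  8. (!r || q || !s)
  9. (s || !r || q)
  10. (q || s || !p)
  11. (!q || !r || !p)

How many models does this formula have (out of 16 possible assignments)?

Satisfying assignments:
  p=F q=F r=F s=T
  p=F q=T r=T s=F
  p=T q=F r=F s=T
Count: 3.

3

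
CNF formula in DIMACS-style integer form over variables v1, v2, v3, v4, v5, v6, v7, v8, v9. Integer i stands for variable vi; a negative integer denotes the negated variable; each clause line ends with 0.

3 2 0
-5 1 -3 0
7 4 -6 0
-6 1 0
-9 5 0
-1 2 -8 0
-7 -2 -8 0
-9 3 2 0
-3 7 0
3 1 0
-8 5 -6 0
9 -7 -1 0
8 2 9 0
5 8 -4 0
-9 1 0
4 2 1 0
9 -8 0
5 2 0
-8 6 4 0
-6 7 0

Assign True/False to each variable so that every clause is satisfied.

v1 = 1, v2 = 0, v3 = 1, v4 = 0, v5 = 1, v6 = 0, v7 = 1, v8 = 0, v9 = 1

Check each clause:
  1. {v3, v2} — v3 is true.
  2. {v1, ¬v3, ¬v5} — v1 is true.
  3. {¬v6, v4, v7} — ¬v6 is true.
  4. {¬v6, v1} — v1 is true.
  5. {v5, ¬v9} — v5 is true.
  6. {v2, ¬v8, ¬v1} — ¬v8 is true.
  7. {¬v2, ¬v8, ¬v7} — ¬v8 is true.
  8. {v3, ¬v9, v2} — v3 is true.
  9. {v7, ¬v3} — v7 is true.
  10. {v3, v1} — v1 is true.
  11. {¬v6, ¬v8, v5} — ¬v8 is true.
  12. {¬v1, v9, ¬v7} — v9 is true.
  13. {v8, v9, v2} — v9 is true.
  14. {¬v4, v5, v8} — ¬v4 is true.
  15. {¬v9, v1} — v1 is true.
  16. {v1, v4, v2} — v1 is true.
  17. {v9, ¬v8} — ¬v8 is true.
  18. {v2, v5} — v5 is true.
  19. {v4, ¬v8, v6} — ¬v8 is true.
  20. {¬v6, v7} — ¬v6 is true.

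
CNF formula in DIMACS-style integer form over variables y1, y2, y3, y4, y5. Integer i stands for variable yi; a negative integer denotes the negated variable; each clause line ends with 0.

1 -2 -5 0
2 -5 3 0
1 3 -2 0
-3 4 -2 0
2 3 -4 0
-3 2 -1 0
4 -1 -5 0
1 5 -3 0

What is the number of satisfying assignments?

9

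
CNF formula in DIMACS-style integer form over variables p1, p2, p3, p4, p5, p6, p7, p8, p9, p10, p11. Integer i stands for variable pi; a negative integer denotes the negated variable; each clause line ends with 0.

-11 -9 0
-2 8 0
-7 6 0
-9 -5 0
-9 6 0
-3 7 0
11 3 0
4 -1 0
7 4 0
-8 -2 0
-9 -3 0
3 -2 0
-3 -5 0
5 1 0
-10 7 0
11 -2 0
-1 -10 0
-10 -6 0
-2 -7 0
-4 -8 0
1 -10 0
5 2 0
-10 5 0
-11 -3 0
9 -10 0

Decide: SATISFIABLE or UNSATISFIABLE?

Pure literal: p10 appears only negated; assign p10 = False.
Try p1 = True.
  then p4 is forced to True.
  then p8 is forced to False.
  then p2 is forced to False.
  then p5 is forced to True.
  then p9 is forced to False.
  then p3 is forced to False.
  then p11 is forced to True.
For the remaining variables, p6 = True, p7 = False works.
So p1 = 1, p2 = 0, p3 = 0, p4 = 1, p5 = 1, p6 = 1, p7 = 0, p8 = 0, p9 = 0, p10 = 0, p11 = 1 is a satisfying assignment.

SATISFIABLE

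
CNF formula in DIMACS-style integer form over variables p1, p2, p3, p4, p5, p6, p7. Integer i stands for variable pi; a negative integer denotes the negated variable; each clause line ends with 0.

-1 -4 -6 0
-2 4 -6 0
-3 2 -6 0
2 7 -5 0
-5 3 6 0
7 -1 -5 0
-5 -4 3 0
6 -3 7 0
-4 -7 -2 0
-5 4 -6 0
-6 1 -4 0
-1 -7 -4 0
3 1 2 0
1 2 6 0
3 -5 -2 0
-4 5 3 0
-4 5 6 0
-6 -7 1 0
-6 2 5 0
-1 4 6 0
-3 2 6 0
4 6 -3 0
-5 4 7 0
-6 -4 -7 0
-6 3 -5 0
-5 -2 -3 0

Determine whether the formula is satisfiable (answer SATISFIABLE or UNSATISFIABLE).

SATISFIABLE

Try p1 = False.
Branch on p2: take p2 = True.
Try p3 = False.
  then p5 is forced to False.
  then p4 is forced to False.
  then p6 is forced to False.
p7 is now unconstrained; take p7 = False.
So p1=F, p2=T, p3=F, p4=F, p5=F, p6=F, p7=F is a satisfying assignment.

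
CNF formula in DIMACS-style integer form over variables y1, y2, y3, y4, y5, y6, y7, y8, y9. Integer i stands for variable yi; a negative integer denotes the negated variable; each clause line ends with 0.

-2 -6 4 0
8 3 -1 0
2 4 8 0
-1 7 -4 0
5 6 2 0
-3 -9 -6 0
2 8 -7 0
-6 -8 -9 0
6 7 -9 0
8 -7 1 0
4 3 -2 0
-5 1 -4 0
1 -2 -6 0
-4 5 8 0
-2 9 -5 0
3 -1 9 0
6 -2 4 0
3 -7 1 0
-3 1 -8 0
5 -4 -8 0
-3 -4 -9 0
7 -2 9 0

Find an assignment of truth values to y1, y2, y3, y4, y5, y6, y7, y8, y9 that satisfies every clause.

y1=T, y2=F, y3=T, y4=F, y5=T, y6=F, y7=T, y8=T, y9=F

Branch on y1: take y1 = True.
Try y2 = False.
For the remaining variables, y3 = True, y4 = False, y5 = True, y6 = False, y7 = True, y8 = True, y9 = False works.
Every clause has at least one true literal under this assignment.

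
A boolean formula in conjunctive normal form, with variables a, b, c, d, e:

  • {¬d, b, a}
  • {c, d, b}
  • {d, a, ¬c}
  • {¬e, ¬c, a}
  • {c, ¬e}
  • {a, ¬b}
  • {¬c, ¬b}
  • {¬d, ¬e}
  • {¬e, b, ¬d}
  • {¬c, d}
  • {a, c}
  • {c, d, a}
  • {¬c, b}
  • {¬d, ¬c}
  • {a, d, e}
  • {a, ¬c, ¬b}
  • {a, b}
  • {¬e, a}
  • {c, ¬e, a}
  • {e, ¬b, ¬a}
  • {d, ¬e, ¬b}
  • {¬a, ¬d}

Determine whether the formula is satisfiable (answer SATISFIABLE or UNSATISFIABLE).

a = True:
  propagation gives d=False, c=False, b=True, e=False; an empty clause results — contradiction.
a = False:
  propagation gives b=False; an empty clause results — contradiction.
Every branch closes, so no satisfying assignment exists.

UNSATISFIABLE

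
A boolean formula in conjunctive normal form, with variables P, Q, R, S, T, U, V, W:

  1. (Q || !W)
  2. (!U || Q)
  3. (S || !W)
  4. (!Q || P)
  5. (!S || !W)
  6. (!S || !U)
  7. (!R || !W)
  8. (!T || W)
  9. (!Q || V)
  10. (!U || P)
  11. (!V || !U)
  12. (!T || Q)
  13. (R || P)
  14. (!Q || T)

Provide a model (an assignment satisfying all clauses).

P=T  Q=F  R=T  S=F  T=F  U=F  V=T  W=F

Check each clause:
  1. (!W || Q) — !W is true.
  2. (Q || !U) — !U is true.
  3. (S || !W) — !W is true.
  4. (!Q || P) — P is true.
  5. (!W || !S) — !W is true.
  6. (!U || !S) — !U is true.
  7. (!W || !R) — !W is true.
  8. (W || !T) — !T is true.
  9. (V || !Q) — !Q is true.
  10. (P || !U) — P is true.
  11. (!U || !V) — !U is true.
  12. (!T || Q) — !T is true.
  13. (P || R) — P is true.
  14. (!Q || T) — !Q is true.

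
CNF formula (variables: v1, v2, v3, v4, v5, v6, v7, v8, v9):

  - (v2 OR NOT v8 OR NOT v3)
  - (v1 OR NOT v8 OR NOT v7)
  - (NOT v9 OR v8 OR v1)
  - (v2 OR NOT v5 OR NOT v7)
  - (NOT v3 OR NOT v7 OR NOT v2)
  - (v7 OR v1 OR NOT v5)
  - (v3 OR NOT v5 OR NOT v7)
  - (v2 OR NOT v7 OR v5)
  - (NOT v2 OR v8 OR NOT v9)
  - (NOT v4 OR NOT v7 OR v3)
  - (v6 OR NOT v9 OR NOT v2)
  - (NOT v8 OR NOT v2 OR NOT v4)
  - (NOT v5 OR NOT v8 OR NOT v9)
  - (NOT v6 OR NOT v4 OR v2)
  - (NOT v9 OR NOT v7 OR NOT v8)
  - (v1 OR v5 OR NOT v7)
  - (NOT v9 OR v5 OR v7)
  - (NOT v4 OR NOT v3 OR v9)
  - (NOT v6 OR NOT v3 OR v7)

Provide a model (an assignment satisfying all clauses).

v1=False  v2=False  v3=False  v4=True  v5=False  v6=False  v7=False  v8=False  v9=False

Try v1 = False.
For the remaining variables, v2 = False, v3 = False, v4 = True, v5 = False, v6 = False, v7 = False, v8 = False, v9 = False works.
Check each clause:
  1. (NOT v3 OR NOT v8 OR v2) — NOT v8 is true.
  2. (v1 OR NOT v8 OR NOT v7) — NOT v8 is true.
  3. (NOT v9 OR v8 OR v1) — NOT v9 is true.
  4. (NOT v7 OR v2 OR NOT v5) — NOT v7 is true.
  5. (NOT v2 OR NOT v3 OR NOT v7) — NOT v7 is true.
  6. (NOT v5 OR v7 OR v1) — NOT v5 is true.
  7. (NOT v5 OR NOT v7 OR v3) — NOT v7 is true.
  8. (v5 OR NOT v7 OR v2) — NOT v7 is true.
  9. (NOT v9 OR v8 OR NOT v2) — NOT v2 is true.
  10. (NOT v7 OR v3 OR NOT v4) — NOT v7 is true.
  11. (NOT v9 OR NOT v2 OR v6) — NOT v2 is true.
  12. (NOT v4 OR NOT v2 OR NOT v8) — NOT v8 is true.
  13. (NOT v5 OR NOT v8 OR NOT v9) — NOT v8 is true.
  14. (NOT v4 OR v2 OR NOT v6) — NOT v6 is true.
  15. (NOT v7 OR NOT v8 OR NOT v9) — NOT v8 is true.
  16. (NOT v7 OR v5 OR v1) — NOT v7 is true.
  17. (v5 OR NOT v9 OR v7) — NOT v9 is true.
  18. (v9 OR NOT v3 OR NOT v4) — NOT v3 is true.
  19. (NOT v6 OR NOT v3 OR v7) — NOT v6 is true.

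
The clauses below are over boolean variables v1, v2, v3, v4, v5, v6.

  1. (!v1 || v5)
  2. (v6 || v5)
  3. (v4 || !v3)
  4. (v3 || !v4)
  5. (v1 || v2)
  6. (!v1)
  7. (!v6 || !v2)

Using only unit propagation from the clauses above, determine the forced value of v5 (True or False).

True

Unit clause (!v1) sets v1 = False.
In (v1 || v2), v1 is now false; v2 must hold, so v2 = True.
(!v6 || !v2) with v2 = True leaves only !v6, so v6 = False.
From (v5 || v6) and v6 = False: v5 = True.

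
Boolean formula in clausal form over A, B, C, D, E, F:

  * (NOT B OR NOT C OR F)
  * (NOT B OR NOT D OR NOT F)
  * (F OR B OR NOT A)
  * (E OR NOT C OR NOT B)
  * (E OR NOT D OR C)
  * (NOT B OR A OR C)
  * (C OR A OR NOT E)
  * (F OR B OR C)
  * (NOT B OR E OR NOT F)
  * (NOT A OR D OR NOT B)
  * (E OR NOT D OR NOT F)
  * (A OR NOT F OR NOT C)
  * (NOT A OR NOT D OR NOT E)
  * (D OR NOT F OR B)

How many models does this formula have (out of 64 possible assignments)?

4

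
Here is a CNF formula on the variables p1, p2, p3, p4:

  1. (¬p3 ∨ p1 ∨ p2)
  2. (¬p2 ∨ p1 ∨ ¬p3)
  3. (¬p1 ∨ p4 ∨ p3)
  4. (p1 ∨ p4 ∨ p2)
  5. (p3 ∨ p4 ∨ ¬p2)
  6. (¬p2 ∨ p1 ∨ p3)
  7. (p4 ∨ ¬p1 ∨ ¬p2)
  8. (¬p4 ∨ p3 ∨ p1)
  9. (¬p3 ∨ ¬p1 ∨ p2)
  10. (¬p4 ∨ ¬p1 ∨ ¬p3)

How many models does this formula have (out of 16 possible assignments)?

2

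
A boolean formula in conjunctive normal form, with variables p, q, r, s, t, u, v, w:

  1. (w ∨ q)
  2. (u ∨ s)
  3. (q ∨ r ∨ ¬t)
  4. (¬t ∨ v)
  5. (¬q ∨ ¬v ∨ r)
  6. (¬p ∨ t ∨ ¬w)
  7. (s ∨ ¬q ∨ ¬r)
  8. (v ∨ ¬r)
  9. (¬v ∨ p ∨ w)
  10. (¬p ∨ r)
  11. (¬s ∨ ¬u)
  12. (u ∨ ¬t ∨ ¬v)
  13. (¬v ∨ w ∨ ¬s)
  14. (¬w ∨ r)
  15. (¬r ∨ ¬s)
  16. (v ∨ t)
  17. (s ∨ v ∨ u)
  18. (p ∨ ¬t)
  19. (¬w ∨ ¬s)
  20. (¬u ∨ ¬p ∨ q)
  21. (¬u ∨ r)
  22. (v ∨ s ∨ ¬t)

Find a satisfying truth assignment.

p=F, q=F, r=T, s=F, t=F, u=T, v=T, w=T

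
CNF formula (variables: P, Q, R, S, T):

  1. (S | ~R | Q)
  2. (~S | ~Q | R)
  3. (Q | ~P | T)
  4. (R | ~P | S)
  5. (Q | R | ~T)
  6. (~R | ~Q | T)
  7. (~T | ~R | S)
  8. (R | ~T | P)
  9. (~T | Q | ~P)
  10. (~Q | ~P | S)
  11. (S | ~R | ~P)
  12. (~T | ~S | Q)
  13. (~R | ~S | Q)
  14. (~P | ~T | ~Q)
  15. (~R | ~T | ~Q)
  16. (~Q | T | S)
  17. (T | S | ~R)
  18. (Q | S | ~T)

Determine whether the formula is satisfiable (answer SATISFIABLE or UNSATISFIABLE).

SATISFIABLE

Branch on P: take P = False.
Set Q = False and propagate.
Try R = False.
  then T is forced to False.
S is now unconstrained; take S = True.
So P=False  Q=False  R=False  S=True  T=False is a satisfying assignment.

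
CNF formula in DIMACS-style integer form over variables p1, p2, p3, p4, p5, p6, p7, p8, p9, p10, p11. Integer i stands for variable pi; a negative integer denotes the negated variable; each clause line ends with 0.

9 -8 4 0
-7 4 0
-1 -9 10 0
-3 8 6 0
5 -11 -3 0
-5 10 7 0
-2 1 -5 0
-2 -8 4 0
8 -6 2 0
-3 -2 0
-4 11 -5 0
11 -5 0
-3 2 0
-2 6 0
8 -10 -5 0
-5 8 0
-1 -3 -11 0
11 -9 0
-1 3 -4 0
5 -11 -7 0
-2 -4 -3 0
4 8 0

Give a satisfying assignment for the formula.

p1 = False, p2 = False, p3 = False, p4 = True, p5 = False, p6 = False, p7 = False, p8 = False, p9 = False, p10 = False, p11 = False

Check each clause:
  1. (p4 ∨ p9 ∨ ¬p8) — ¬p8 is true.
  2. (p4 ∨ ¬p7) — ¬p7 is true.
  3. (¬p9 ∨ ¬p1 ∨ p10) — ¬p1 is true.
  4. (¬p3 ∨ p8 ∨ p6) — ¬p3 is true.
  5. (¬p3 ∨ ¬p11 ∨ p5) — ¬p11 is true.
  6. (p10 ∨ ¬p5 ∨ p7) — ¬p5 is true.
  7. (p1 ∨ ¬p2 ∨ ¬p5) — ¬p5 is true.
  8. (¬p2 ∨ p4 ∨ ¬p8) — ¬p8 is true.
  9. (¬p6 ∨ p2 ∨ p8) — ¬p6 is true.
  10. (¬p2 ∨ ¬p3) — ¬p3 is true.
  11. (¬p4 ∨ ¬p5 ∨ p11) — ¬p5 is true.
  12. (¬p5 ∨ p11) — ¬p5 is true.
  13. (p2 ∨ ¬p3) — ¬p3 is true.
  14. (¬p2 ∨ p6) — ¬p2 is true.
  15. (¬p10 ∨ p8 ∨ ¬p5) — ¬p5 is true.
  16. (p8 ∨ ¬p5) — ¬p5 is true.
  17. (¬p1 ∨ ¬p11 ∨ ¬p3) — ¬p3 is true.
  18. (p11 ∨ ¬p9) — ¬p9 is true.
  19. (¬p1 ∨ ¬p4 ∨ p3) — ¬p1 is true.
  20. (¬p7 ∨ ¬p11 ∨ p5) — ¬p7 is true.
  21. (¬p3 ∨ ¬p2 ∨ ¬p4) — ¬p3 is true.
  22. (p4 ∨ p8) — p4 is true.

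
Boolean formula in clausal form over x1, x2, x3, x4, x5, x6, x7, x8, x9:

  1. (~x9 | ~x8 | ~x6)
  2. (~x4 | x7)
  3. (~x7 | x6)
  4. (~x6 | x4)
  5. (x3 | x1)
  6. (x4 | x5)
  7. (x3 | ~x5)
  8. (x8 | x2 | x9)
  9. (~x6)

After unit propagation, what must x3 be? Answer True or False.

True

Unit clause (~x6) sets x6 = False.
From (~x7 | x6) and x6 = False: x7 = False.
(x7 | ~x4) with x7 = False leaves only ~x4, so x4 = False.
(x5 | x4): since x4 = False, the clause reduces to (x5). x5 = True.
(~x5 | x3): since x5 = True, the clause reduces to (x3). x3 = True.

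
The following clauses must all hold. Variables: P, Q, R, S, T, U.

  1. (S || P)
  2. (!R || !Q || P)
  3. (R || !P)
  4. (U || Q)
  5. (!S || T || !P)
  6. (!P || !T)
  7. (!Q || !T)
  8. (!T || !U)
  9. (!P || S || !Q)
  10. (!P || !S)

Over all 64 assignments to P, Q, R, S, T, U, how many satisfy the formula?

5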